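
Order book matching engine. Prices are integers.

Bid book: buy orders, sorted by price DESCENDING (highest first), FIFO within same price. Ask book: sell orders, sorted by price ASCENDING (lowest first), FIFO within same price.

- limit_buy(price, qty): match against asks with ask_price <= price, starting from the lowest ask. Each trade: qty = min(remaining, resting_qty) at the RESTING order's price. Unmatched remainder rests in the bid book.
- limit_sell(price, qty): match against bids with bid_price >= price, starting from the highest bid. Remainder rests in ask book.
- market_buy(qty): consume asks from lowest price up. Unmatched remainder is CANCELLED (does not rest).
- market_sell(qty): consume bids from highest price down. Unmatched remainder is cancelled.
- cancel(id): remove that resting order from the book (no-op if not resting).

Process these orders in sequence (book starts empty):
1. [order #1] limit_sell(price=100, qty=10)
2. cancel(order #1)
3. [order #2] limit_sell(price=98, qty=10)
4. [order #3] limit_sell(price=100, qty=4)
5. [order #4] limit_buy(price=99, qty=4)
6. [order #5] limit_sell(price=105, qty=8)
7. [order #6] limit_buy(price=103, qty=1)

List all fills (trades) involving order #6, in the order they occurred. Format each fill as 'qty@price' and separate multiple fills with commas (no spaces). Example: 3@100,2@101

Answer: 1@98

Derivation:
After op 1 [order #1] limit_sell(price=100, qty=10): fills=none; bids=[-] asks=[#1:10@100]
After op 2 cancel(order #1): fills=none; bids=[-] asks=[-]
After op 3 [order #2] limit_sell(price=98, qty=10): fills=none; bids=[-] asks=[#2:10@98]
After op 4 [order #3] limit_sell(price=100, qty=4): fills=none; bids=[-] asks=[#2:10@98 #3:4@100]
After op 5 [order #4] limit_buy(price=99, qty=4): fills=#4x#2:4@98; bids=[-] asks=[#2:6@98 #3:4@100]
After op 6 [order #5] limit_sell(price=105, qty=8): fills=none; bids=[-] asks=[#2:6@98 #3:4@100 #5:8@105]
After op 7 [order #6] limit_buy(price=103, qty=1): fills=#6x#2:1@98; bids=[-] asks=[#2:5@98 #3:4@100 #5:8@105]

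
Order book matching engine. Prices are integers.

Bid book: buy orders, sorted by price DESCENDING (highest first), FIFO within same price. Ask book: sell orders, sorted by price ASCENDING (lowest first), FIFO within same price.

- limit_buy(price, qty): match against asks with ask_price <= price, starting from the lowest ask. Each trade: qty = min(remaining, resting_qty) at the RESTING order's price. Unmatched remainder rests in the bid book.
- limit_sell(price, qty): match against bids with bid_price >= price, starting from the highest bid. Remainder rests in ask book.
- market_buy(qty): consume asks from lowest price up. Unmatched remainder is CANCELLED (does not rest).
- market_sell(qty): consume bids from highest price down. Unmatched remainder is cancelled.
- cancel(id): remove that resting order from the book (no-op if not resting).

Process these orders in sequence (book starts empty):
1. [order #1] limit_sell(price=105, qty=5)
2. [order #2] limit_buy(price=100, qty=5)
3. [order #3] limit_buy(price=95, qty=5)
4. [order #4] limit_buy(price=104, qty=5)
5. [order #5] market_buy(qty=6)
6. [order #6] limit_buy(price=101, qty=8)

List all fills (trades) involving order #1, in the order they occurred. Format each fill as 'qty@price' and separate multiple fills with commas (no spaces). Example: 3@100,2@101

After op 1 [order #1] limit_sell(price=105, qty=5): fills=none; bids=[-] asks=[#1:5@105]
After op 2 [order #2] limit_buy(price=100, qty=5): fills=none; bids=[#2:5@100] asks=[#1:5@105]
After op 3 [order #3] limit_buy(price=95, qty=5): fills=none; bids=[#2:5@100 #3:5@95] asks=[#1:5@105]
After op 4 [order #4] limit_buy(price=104, qty=5): fills=none; bids=[#4:5@104 #2:5@100 #3:5@95] asks=[#1:5@105]
After op 5 [order #5] market_buy(qty=6): fills=#5x#1:5@105; bids=[#4:5@104 #2:5@100 #3:5@95] asks=[-]
After op 6 [order #6] limit_buy(price=101, qty=8): fills=none; bids=[#4:5@104 #6:8@101 #2:5@100 #3:5@95] asks=[-]

Answer: 5@105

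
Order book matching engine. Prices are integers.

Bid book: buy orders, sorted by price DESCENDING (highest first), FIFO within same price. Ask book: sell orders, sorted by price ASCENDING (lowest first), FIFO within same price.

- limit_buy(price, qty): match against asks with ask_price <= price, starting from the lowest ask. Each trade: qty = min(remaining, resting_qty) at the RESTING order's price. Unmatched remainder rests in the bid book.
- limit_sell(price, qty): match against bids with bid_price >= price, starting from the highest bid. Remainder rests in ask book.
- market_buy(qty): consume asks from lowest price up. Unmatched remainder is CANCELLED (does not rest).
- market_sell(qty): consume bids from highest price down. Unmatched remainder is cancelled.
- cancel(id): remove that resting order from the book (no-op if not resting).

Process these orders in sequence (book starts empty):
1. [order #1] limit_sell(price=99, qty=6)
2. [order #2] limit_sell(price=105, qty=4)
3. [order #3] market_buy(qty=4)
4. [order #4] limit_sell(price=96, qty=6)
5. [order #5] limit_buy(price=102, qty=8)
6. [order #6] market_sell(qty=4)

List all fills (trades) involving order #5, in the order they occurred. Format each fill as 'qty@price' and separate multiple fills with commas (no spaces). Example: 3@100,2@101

After op 1 [order #1] limit_sell(price=99, qty=6): fills=none; bids=[-] asks=[#1:6@99]
After op 2 [order #2] limit_sell(price=105, qty=4): fills=none; bids=[-] asks=[#1:6@99 #2:4@105]
After op 3 [order #3] market_buy(qty=4): fills=#3x#1:4@99; bids=[-] asks=[#1:2@99 #2:4@105]
After op 4 [order #4] limit_sell(price=96, qty=6): fills=none; bids=[-] asks=[#4:6@96 #1:2@99 #2:4@105]
After op 5 [order #5] limit_buy(price=102, qty=8): fills=#5x#4:6@96 #5x#1:2@99; bids=[-] asks=[#2:4@105]
After op 6 [order #6] market_sell(qty=4): fills=none; bids=[-] asks=[#2:4@105]

Answer: 6@96,2@99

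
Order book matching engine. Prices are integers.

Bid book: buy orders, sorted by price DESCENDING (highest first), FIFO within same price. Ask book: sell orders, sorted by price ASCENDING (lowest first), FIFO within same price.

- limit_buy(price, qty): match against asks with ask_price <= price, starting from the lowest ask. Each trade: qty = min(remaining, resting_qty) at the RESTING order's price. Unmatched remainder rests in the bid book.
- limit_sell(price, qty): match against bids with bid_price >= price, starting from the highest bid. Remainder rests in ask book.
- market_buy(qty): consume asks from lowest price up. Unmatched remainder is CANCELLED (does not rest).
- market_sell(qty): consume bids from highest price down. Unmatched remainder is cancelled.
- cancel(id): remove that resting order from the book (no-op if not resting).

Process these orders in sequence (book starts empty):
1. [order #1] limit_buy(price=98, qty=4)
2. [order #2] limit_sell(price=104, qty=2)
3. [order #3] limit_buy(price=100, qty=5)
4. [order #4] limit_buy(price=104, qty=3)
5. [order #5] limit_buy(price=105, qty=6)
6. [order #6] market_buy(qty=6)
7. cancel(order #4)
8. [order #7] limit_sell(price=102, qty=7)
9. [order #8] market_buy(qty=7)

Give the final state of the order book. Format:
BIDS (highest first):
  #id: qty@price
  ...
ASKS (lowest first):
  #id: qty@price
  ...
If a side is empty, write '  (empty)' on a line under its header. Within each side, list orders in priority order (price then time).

After op 1 [order #1] limit_buy(price=98, qty=4): fills=none; bids=[#1:4@98] asks=[-]
After op 2 [order #2] limit_sell(price=104, qty=2): fills=none; bids=[#1:4@98] asks=[#2:2@104]
After op 3 [order #3] limit_buy(price=100, qty=5): fills=none; bids=[#3:5@100 #1:4@98] asks=[#2:2@104]
After op 4 [order #4] limit_buy(price=104, qty=3): fills=#4x#2:2@104; bids=[#4:1@104 #3:5@100 #1:4@98] asks=[-]
After op 5 [order #5] limit_buy(price=105, qty=6): fills=none; bids=[#5:6@105 #4:1@104 #3:5@100 #1:4@98] asks=[-]
After op 6 [order #6] market_buy(qty=6): fills=none; bids=[#5:6@105 #4:1@104 #3:5@100 #1:4@98] asks=[-]
After op 7 cancel(order #4): fills=none; bids=[#5:6@105 #3:5@100 #1:4@98] asks=[-]
After op 8 [order #7] limit_sell(price=102, qty=7): fills=#5x#7:6@105; bids=[#3:5@100 #1:4@98] asks=[#7:1@102]
After op 9 [order #8] market_buy(qty=7): fills=#8x#7:1@102; bids=[#3:5@100 #1:4@98] asks=[-]

Answer: BIDS (highest first):
  #3: 5@100
  #1: 4@98
ASKS (lowest first):
  (empty)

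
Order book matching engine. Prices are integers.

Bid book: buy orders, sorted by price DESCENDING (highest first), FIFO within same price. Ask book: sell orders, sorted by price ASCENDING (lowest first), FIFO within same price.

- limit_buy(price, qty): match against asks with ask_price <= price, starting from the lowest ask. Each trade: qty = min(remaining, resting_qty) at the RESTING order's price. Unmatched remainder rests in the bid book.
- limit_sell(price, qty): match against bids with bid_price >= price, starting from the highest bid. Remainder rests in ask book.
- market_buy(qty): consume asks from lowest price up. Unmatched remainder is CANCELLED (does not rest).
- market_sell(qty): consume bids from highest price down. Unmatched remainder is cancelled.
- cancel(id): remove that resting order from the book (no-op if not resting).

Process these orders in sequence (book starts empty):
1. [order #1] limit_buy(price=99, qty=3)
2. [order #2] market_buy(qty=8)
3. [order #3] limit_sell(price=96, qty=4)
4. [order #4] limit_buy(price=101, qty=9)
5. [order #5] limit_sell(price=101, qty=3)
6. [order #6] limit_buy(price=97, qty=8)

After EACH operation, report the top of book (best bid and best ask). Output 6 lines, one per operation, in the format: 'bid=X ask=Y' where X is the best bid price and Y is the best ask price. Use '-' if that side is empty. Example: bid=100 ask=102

After op 1 [order #1] limit_buy(price=99, qty=3): fills=none; bids=[#1:3@99] asks=[-]
After op 2 [order #2] market_buy(qty=8): fills=none; bids=[#1:3@99] asks=[-]
After op 3 [order #3] limit_sell(price=96, qty=4): fills=#1x#3:3@99; bids=[-] asks=[#3:1@96]
After op 4 [order #4] limit_buy(price=101, qty=9): fills=#4x#3:1@96; bids=[#4:8@101] asks=[-]
After op 5 [order #5] limit_sell(price=101, qty=3): fills=#4x#5:3@101; bids=[#4:5@101] asks=[-]
After op 6 [order #6] limit_buy(price=97, qty=8): fills=none; bids=[#4:5@101 #6:8@97] asks=[-]

Answer: bid=99 ask=-
bid=99 ask=-
bid=- ask=96
bid=101 ask=-
bid=101 ask=-
bid=101 ask=-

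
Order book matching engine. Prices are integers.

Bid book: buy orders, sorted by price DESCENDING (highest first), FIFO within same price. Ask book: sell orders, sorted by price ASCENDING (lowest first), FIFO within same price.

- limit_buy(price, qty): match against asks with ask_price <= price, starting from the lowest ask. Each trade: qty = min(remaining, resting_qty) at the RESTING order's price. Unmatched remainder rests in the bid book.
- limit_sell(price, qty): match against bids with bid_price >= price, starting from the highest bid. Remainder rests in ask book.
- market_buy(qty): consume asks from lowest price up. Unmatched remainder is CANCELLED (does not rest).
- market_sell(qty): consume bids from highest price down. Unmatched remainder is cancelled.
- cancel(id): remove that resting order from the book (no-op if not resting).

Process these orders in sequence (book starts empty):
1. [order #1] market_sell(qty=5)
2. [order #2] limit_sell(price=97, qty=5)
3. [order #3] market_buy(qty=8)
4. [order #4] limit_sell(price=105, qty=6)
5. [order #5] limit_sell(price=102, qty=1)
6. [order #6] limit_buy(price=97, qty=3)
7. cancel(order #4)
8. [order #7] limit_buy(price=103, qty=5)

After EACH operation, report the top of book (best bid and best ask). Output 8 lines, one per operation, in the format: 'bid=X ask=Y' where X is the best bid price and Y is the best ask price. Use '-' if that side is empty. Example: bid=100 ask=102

After op 1 [order #1] market_sell(qty=5): fills=none; bids=[-] asks=[-]
After op 2 [order #2] limit_sell(price=97, qty=5): fills=none; bids=[-] asks=[#2:5@97]
After op 3 [order #3] market_buy(qty=8): fills=#3x#2:5@97; bids=[-] asks=[-]
After op 4 [order #4] limit_sell(price=105, qty=6): fills=none; bids=[-] asks=[#4:6@105]
After op 5 [order #5] limit_sell(price=102, qty=1): fills=none; bids=[-] asks=[#5:1@102 #4:6@105]
After op 6 [order #6] limit_buy(price=97, qty=3): fills=none; bids=[#6:3@97] asks=[#5:1@102 #4:6@105]
After op 7 cancel(order #4): fills=none; bids=[#6:3@97] asks=[#5:1@102]
After op 8 [order #7] limit_buy(price=103, qty=5): fills=#7x#5:1@102; bids=[#7:4@103 #6:3@97] asks=[-]

Answer: bid=- ask=-
bid=- ask=97
bid=- ask=-
bid=- ask=105
bid=- ask=102
bid=97 ask=102
bid=97 ask=102
bid=103 ask=-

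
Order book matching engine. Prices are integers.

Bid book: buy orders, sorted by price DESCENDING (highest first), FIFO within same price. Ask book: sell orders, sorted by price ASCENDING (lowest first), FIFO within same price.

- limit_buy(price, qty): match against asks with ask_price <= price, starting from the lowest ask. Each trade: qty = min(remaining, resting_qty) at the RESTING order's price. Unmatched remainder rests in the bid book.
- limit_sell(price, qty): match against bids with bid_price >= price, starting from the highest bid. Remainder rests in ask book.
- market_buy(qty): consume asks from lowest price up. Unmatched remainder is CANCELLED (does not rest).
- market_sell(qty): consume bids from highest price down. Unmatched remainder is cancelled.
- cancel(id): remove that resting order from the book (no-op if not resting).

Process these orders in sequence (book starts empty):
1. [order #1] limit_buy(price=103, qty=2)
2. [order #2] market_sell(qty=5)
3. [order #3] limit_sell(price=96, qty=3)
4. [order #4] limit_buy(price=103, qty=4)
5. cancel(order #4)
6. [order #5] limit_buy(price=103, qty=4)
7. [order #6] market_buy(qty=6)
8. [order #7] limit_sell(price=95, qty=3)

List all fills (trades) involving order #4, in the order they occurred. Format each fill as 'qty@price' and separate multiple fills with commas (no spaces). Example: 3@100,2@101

After op 1 [order #1] limit_buy(price=103, qty=2): fills=none; bids=[#1:2@103] asks=[-]
After op 2 [order #2] market_sell(qty=5): fills=#1x#2:2@103; bids=[-] asks=[-]
After op 3 [order #3] limit_sell(price=96, qty=3): fills=none; bids=[-] asks=[#3:3@96]
After op 4 [order #4] limit_buy(price=103, qty=4): fills=#4x#3:3@96; bids=[#4:1@103] asks=[-]
After op 5 cancel(order #4): fills=none; bids=[-] asks=[-]
After op 6 [order #5] limit_buy(price=103, qty=4): fills=none; bids=[#5:4@103] asks=[-]
After op 7 [order #6] market_buy(qty=6): fills=none; bids=[#5:4@103] asks=[-]
After op 8 [order #7] limit_sell(price=95, qty=3): fills=#5x#7:3@103; bids=[#5:1@103] asks=[-]

Answer: 3@96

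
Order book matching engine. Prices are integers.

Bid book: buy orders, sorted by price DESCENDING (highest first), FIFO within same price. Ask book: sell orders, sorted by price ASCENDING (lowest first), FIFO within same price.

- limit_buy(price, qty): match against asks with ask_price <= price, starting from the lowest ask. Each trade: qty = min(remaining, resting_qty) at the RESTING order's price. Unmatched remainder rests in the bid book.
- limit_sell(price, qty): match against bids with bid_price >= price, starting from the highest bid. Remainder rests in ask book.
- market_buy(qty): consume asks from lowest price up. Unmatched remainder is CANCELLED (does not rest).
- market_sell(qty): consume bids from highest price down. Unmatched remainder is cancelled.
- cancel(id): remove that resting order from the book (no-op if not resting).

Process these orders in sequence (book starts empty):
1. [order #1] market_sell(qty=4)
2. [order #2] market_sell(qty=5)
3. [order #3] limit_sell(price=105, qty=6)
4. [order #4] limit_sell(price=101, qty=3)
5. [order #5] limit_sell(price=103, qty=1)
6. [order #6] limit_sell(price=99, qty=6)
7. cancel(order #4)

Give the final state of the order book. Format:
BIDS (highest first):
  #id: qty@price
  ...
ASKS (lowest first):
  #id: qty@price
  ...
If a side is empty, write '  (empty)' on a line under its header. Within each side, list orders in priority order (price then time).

Answer: BIDS (highest first):
  (empty)
ASKS (lowest first):
  #6: 6@99
  #5: 1@103
  #3: 6@105

Derivation:
After op 1 [order #1] market_sell(qty=4): fills=none; bids=[-] asks=[-]
After op 2 [order #2] market_sell(qty=5): fills=none; bids=[-] asks=[-]
After op 3 [order #3] limit_sell(price=105, qty=6): fills=none; bids=[-] asks=[#3:6@105]
After op 4 [order #4] limit_sell(price=101, qty=3): fills=none; bids=[-] asks=[#4:3@101 #3:6@105]
After op 5 [order #5] limit_sell(price=103, qty=1): fills=none; bids=[-] asks=[#4:3@101 #5:1@103 #3:6@105]
After op 6 [order #6] limit_sell(price=99, qty=6): fills=none; bids=[-] asks=[#6:6@99 #4:3@101 #5:1@103 #3:6@105]
After op 7 cancel(order #4): fills=none; bids=[-] asks=[#6:6@99 #5:1@103 #3:6@105]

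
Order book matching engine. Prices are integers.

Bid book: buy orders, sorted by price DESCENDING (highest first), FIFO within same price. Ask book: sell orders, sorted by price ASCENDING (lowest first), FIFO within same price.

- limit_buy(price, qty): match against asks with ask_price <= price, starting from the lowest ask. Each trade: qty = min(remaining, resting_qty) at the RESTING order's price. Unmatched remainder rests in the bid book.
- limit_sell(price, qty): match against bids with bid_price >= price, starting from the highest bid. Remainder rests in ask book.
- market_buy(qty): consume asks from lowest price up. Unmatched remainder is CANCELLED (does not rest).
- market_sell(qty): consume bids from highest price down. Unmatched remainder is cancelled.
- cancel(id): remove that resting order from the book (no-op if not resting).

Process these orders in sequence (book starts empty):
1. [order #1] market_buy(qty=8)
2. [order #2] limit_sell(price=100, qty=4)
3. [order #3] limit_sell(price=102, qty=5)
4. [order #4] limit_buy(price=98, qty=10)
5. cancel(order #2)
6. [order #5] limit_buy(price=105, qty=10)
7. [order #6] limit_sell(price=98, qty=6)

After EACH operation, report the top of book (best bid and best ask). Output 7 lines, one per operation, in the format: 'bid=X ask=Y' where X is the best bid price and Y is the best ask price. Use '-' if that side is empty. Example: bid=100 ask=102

Answer: bid=- ask=-
bid=- ask=100
bid=- ask=100
bid=98 ask=100
bid=98 ask=102
bid=105 ask=-
bid=98 ask=-

Derivation:
After op 1 [order #1] market_buy(qty=8): fills=none; bids=[-] asks=[-]
After op 2 [order #2] limit_sell(price=100, qty=4): fills=none; bids=[-] asks=[#2:4@100]
After op 3 [order #3] limit_sell(price=102, qty=5): fills=none; bids=[-] asks=[#2:4@100 #3:5@102]
After op 4 [order #4] limit_buy(price=98, qty=10): fills=none; bids=[#4:10@98] asks=[#2:4@100 #3:5@102]
After op 5 cancel(order #2): fills=none; bids=[#4:10@98] asks=[#3:5@102]
After op 6 [order #5] limit_buy(price=105, qty=10): fills=#5x#3:5@102; bids=[#5:5@105 #4:10@98] asks=[-]
After op 7 [order #6] limit_sell(price=98, qty=6): fills=#5x#6:5@105 #4x#6:1@98; bids=[#4:9@98] asks=[-]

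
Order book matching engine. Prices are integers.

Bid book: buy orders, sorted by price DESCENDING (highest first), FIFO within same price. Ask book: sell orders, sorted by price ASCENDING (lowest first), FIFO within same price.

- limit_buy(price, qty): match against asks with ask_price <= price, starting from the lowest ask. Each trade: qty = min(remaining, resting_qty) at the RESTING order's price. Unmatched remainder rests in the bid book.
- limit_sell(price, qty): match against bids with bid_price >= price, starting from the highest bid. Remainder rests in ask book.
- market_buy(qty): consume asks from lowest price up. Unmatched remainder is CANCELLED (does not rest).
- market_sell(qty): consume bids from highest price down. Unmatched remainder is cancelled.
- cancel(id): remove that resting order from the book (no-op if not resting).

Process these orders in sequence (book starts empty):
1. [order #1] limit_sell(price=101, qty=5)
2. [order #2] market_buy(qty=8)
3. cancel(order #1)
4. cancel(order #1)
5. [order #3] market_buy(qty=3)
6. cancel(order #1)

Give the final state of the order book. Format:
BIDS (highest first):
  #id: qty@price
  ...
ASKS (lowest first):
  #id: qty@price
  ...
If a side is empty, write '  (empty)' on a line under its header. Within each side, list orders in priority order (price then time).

After op 1 [order #1] limit_sell(price=101, qty=5): fills=none; bids=[-] asks=[#1:5@101]
After op 2 [order #2] market_buy(qty=8): fills=#2x#1:5@101; bids=[-] asks=[-]
After op 3 cancel(order #1): fills=none; bids=[-] asks=[-]
After op 4 cancel(order #1): fills=none; bids=[-] asks=[-]
After op 5 [order #3] market_buy(qty=3): fills=none; bids=[-] asks=[-]
After op 6 cancel(order #1): fills=none; bids=[-] asks=[-]

Answer: BIDS (highest first):
  (empty)
ASKS (lowest first):
  (empty)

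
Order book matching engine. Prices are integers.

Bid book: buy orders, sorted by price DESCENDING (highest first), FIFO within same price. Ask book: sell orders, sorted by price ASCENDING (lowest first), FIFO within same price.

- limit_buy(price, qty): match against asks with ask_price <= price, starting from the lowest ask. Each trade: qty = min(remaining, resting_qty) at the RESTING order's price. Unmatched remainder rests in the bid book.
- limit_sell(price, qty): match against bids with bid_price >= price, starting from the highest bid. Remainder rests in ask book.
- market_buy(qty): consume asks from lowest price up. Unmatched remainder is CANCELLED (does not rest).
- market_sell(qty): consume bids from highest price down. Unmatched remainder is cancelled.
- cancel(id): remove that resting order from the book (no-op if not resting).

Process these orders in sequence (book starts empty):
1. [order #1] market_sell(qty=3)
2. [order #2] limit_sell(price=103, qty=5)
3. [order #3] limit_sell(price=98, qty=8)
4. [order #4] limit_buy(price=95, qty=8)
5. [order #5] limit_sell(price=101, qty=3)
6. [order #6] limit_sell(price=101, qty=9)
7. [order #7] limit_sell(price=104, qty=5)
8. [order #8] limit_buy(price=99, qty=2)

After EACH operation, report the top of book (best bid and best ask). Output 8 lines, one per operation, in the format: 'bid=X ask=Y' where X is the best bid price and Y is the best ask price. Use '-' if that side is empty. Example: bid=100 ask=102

Answer: bid=- ask=-
bid=- ask=103
bid=- ask=98
bid=95 ask=98
bid=95 ask=98
bid=95 ask=98
bid=95 ask=98
bid=95 ask=98

Derivation:
After op 1 [order #1] market_sell(qty=3): fills=none; bids=[-] asks=[-]
After op 2 [order #2] limit_sell(price=103, qty=5): fills=none; bids=[-] asks=[#2:5@103]
After op 3 [order #3] limit_sell(price=98, qty=8): fills=none; bids=[-] asks=[#3:8@98 #2:5@103]
After op 4 [order #4] limit_buy(price=95, qty=8): fills=none; bids=[#4:8@95] asks=[#3:8@98 #2:5@103]
After op 5 [order #5] limit_sell(price=101, qty=3): fills=none; bids=[#4:8@95] asks=[#3:8@98 #5:3@101 #2:5@103]
After op 6 [order #6] limit_sell(price=101, qty=9): fills=none; bids=[#4:8@95] asks=[#3:8@98 #5:3@101 #6:9@101 #2:5@103]
After op 7 [order #7] limit_sell(price=104, qty=5): fills=none; bids=[#4:8@95] asks=[#3:8@98 #5:3@101 #6:9@101 #2:5@103 #7:5@104]
After op 8 [order #8] limit_buy(price=99, qty=2): fills=#8x#3:2@98; bids=[#4:8@95] asks=[#3:6@98 #5:3@101 #6:9@101 #2:5@103 #7:5@104]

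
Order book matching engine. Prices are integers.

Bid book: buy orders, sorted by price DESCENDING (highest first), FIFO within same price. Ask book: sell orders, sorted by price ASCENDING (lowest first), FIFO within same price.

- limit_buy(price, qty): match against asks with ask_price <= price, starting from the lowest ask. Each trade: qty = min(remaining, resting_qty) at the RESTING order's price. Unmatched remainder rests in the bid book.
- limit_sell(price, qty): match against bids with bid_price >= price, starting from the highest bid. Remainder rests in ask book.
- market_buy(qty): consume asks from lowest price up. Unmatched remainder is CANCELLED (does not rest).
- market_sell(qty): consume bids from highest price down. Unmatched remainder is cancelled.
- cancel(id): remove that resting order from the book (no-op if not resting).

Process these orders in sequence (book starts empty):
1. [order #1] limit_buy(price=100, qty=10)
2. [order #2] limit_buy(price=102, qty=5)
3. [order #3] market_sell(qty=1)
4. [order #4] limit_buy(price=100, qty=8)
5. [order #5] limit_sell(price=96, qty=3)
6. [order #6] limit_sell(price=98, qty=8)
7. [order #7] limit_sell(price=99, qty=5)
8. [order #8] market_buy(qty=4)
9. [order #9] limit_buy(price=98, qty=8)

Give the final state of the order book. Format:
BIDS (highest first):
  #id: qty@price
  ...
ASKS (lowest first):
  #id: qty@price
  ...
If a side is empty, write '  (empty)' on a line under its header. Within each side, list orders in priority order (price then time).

After op 1 [order #1] limit_buy(price=100, qty=10): fills=none; bids=[#1:10@100] asks=[-]
After op 2 [order #2] limit_buy(price=102, qty=5): fills=none; bids=[#2:5@102 #1:10@100] asks=[-]
After op 3 [order #3] market_sell(qty=1): fills=#2x#3:1@102; bids=[#2:4@102 #1:10@100] asks=[-]
After op 4 [order #4] limit_buy(price=100, qty=8): fills=none; bids=[#2:4@102 #1:10@100 #4:8@100] asks=[-]
After op 5 [order #5] limit_sell(price=96, qty=3): fills=#2x#5:3@102; bids=[#2:1@102 #1:10@100 #4:8@100] asks=[-]
After op 6 [order #6] limit_sell(price=98, qty=8): fills=#2x#6:1@102 #1x#6:7@100; bids=[#1:3@100 #4:8@100] asks=[-]
After op 7 [order #7] limit_sell(price=99, qty=5): fills=#1x#7:3@100 #4x#7:2@100; bids=[#4:6@100] asks=[-]
After op 8 [order #8] market_buy(qty=4): fills=none; bids=[#4:6@100] asks=[-]
After op 9 [order #9] limit_buy(price=98, qty=8): fills=none; bids=[#4:6@100 #9:8@98] asks=[-]

Answer: BIDS (highest first):
  #4: 6@100
  #9: 8@98
ASKS (lowest first):
  (empty)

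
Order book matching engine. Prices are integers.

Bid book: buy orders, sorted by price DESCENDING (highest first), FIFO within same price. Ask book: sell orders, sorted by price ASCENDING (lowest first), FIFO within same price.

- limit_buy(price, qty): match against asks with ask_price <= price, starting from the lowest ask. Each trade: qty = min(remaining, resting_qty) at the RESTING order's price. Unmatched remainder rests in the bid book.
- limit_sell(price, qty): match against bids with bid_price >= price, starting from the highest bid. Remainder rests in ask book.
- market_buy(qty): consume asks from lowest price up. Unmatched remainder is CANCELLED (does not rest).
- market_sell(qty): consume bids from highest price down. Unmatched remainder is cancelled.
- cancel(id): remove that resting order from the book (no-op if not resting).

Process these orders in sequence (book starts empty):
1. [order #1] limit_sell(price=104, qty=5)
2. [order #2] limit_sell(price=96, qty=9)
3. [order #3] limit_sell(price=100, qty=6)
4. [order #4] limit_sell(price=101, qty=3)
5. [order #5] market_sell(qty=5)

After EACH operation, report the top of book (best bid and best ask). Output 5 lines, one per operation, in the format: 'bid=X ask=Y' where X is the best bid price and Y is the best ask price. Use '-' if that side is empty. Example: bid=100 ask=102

After op 1 [order #1] limit_sell(price=104, qty=5): fills=none; bids=[-] asks=[#1:5@104]
After op 2 [order #2] limit_sell(price=96, qty=9): fills=none; bids=[-] asks=[#2:9@96 #1:5@104]
After op 3 [order #3] limit_sell(price=100, qty=6): fills=none; bids=[-] asks=[#2:9@96 #3:6@100 #1:5@104]
After op 4 [order #4] limit_sell(price=101, qty=3): fills=none; bids=[-] asks=[#2:9@96 #3:6@100 #4:3@101 #1:5@104]
After op 5 [order #5] market_sell(qty=5): fills=none; bids=[-] asks=[#2:9@96 #3:6@100 #4:3@101 #1:5@104]

Answer: bid=- ask=104
bid=- ask=96
bid=- ask=96
bid=- ask=96
bid=- ask=96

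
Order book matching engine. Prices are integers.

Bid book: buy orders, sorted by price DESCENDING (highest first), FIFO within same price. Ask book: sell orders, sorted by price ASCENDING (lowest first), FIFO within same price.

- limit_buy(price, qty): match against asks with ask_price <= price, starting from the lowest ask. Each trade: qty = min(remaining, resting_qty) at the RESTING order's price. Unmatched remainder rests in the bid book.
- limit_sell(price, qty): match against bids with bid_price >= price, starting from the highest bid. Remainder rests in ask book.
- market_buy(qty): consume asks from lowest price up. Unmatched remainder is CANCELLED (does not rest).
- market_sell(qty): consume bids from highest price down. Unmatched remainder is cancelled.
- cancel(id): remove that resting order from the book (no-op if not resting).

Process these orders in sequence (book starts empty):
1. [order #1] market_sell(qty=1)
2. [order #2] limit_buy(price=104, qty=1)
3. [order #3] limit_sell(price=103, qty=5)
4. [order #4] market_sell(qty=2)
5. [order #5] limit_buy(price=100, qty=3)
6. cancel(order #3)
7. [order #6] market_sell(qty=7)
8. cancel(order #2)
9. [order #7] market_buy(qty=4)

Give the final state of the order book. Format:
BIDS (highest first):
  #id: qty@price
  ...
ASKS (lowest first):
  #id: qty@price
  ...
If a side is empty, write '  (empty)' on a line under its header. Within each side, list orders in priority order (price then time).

Answer: BIDS (highest first):
  (empty)
ASKS (lowest first):
  (empty)

Derivation:
After op 1 [order #1] market_sell(qty=1): fills=none; bids=[-] asks=[-]
After op 2 [order #2] limit_buy(price=104, qty=1): fills=none; bids=[#2:1@104] asks=[-]
After op 3 [order #3] limit_sell(price=103, qty=5): fills=#2x#3:1@104; bids=[-] asks=[#3:4@103]
After op 4 [order #4] market_sell(qty=2): fills=none; bids=[-] asks=[#3:4@103]
After op 5 [order #5] limit_buy(price=100, qty=3): fills=none; bids=[#5:3@100] asks=[#3:4@103]
After op 6 cancel(order #3): fills=none; bids=[#5:3@100] asks=[-]
After op 7 [order #6] market_sell(qty=7): fills=#5x#6:3@100; bids=[-] asks=[-]
After op 8 cancel(order #2): fills=none; bids=[-] asks=[-]
After op 9 [order #7] market_buy(qty=4): fills=none; bids=[-] asks=[-]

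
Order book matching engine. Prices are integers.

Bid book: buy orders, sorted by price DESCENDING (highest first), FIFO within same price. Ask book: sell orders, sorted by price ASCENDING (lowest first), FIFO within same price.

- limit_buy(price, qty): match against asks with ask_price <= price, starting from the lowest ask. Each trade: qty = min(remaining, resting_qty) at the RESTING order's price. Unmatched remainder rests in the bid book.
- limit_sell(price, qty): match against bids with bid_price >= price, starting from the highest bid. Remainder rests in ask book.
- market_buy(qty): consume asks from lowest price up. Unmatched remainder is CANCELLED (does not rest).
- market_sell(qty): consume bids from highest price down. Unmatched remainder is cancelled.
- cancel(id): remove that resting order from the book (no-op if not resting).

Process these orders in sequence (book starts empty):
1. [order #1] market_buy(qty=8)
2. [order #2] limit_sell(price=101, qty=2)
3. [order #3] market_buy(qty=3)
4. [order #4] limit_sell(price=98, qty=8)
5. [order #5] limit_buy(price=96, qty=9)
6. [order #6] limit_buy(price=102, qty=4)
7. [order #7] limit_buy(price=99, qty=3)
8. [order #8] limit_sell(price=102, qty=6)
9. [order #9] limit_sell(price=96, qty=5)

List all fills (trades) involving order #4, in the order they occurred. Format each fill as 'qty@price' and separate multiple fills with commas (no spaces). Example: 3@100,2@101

After op 1 [order #1] market_buy(qty=8): fills=none; bids=[-] asks=[-]
After op 2 [order #2] limit_sell(price=101, qty=2): fills=none; bids=[-] asks=[#2:2@101]
After op 3 [order #3] market_buy(qty=3): fills=#3x#2:2@101; bids=[-] asks=[-]
After op 4 [order #4] limit_sell(price=98, qty=8): fills=none; bids=[-] asks=[#4:8@98]
After op 5 [order #5] limit_buy(price=96, qty=9): fills=none; bids=[#5:9@96] asks=[#4:8@98]
After op 6 [order #6] limit_buy(price=102, qty=4): fills=#6x#4:4@98; bids=[#5:9@96] asks=[#4:4@98]
After op 7 [order #7] limit_buy(price=99, qty=3): fills=#7x#4:3@98; bids=[#5:9@96] asks=[#4:1@98]
After op 8 [order #8] limit_sell(price=102, qty=6): fills=none; bids=[#5:9@96] asks=[#4:1@98 #8:6@102]
After op 9 [order #9] limit_sell(price=96, qty=5): fills=#5x#9:5@96; bids=[#5:4@96] asks=[#4:1@98 #8:6@102]

Answer: 4@98,3@98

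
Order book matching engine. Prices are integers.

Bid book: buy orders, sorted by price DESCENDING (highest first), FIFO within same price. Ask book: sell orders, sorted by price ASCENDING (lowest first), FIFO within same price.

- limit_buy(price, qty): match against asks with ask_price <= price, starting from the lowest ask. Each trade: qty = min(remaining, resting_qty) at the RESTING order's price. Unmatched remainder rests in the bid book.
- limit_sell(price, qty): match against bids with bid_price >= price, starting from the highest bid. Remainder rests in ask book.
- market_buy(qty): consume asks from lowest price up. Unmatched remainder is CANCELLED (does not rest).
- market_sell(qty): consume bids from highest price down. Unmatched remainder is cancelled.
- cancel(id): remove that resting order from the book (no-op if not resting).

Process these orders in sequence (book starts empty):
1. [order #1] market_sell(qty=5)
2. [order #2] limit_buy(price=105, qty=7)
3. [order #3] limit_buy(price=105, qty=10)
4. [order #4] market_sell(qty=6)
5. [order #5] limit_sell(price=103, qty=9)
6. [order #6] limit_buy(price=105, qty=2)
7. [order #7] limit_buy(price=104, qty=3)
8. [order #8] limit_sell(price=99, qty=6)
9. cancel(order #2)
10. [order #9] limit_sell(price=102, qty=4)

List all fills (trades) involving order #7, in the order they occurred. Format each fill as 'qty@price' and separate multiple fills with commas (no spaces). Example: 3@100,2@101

After op 1 [order #1] market_sell(qty=5): fills=none; bids=[-] asks=[-]
After op 2 [order #2] limit_buy(price=105, qty=7): fills=none; bids=[#2:7@105] asks=[-]
After op 3 [order #3] limit_buy(price=105, qty=10): fills=none; bids=[#2:7@105 #3:10@105] asks=[-]
After op 4 [order #4] market_sell(qty=6): fills=#2x#4:6@105; bids=[#2:1@105 #3:10@105] asks=[-]
After op 5 [order #5] limit_sell(price=103, qty=9): fills=#2x#5:1@105 #3x#5:8@105; bids=[#3:2@105] asks=[-]
After op 6 [order #6] limit_buy(price=105, qty=2): fills=none; bids=[#3:2@105 #6:2@105] asks=[-]
After op 7 [order #7] limit_buy(price=104, qty=3): fills=none; bids=[#3:2@105 #6:2@105 #7:3@104] asks=[-]
After op 8 [order #8] limit_sell(price=99, qty=6): fills=#3x#8:2@105 #6x#8:2@105 #7x#8:2@104; bids=[#7:1@104] asks=[-]
After op 9 cancel(order #2): fills=none; bids=[#7:1@104] asks=[-]
After op 10 [order #9] limit_sell(price=102, qty=4): fills=#7x#9:1@104; bids=[-] asks=[#9:3@102]

Answer: 2@104,1@104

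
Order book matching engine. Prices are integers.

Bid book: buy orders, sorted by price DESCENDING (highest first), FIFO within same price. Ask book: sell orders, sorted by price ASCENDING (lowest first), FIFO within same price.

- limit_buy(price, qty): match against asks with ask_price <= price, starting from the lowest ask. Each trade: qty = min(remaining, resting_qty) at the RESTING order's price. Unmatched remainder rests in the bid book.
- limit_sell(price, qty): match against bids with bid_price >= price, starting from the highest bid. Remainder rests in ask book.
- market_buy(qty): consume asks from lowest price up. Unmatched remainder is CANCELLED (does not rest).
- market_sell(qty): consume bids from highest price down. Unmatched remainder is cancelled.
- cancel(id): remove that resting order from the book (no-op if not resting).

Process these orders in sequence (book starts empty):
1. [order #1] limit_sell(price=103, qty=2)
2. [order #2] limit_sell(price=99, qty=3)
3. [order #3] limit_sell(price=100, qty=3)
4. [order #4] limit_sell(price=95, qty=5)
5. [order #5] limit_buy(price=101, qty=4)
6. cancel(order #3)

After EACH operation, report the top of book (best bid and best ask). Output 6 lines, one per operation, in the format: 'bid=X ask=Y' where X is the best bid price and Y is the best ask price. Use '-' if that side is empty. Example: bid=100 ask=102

After op 1 [order #1] limit_sell(price=103, qty=2): fills=none; bids=[-] asks=[#1:2@103]
After op 2 [order #2] limit_sell(price=99, qty=3): fills=none; bids=[-] asks=[#2:3@99 #1:2@103]
After op 3 [order #3] limit_sell(price=100, qty=3): fills=none; bids=[-] asks=[#2:3@99 #3:3@100 #1:2@103]
After op 4 [order #4] limit_sell(price=95, qty=5): fills=none; bids=[-] asks=[#4:5@95 #2:3@99 #3:3@100 #1:2@103]
After op 5 [order #5] limit_buy(price=101, qty=4): fills=#5x#4:4@95; bids=[-] asks=[#4:1@95 #2:3@99 #3:3@100 #1:2@103]
After op 6 cancel(order #3): fills=none; bids=[-] asks=[#4:1@95 #2:3@99 #1:2@103]

Answer: bid=- ask=103
bid=- ask=99
bid=- ask=99
bid=- ask=95
bid=- ask=95
bid=- ask=95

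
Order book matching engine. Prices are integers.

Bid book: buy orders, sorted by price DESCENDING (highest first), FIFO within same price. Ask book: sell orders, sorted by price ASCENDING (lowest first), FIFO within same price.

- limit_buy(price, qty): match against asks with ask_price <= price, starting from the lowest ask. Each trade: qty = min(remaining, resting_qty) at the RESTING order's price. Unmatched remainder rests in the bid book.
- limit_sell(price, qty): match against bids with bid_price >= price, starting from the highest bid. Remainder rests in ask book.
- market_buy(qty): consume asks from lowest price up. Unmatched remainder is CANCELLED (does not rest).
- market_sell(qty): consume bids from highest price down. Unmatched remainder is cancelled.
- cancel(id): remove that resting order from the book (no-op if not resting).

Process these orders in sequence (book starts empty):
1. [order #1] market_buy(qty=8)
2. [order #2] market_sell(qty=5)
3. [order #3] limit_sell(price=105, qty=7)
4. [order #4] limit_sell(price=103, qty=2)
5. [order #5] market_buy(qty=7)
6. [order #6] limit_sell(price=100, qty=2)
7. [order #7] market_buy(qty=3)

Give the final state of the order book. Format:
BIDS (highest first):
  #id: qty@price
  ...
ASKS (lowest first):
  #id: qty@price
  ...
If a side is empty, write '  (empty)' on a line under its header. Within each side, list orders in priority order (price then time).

Answer: BIDS (highest first):
  (empty)
ASKS (lowest first):
  #3: 1@105

Derivation:
After op 1 [order #1] market_buy(qty=8): fills=none; bids=[-] asks=[-]
After op 2 [order #2] market_sell(qty=5): fills=none; bids=[-] asks=[-]
After op 3 [order #3] limit_sell(price=105, qty=7): fills=none; bids=[-] asks=[#3:7@105]
After op 4 [order #4] limit_sell(price=103, qty=2): fills=none; bids=[-] asks=[#4:2@103 #3:7@105]
After op 5 [order #5] market_buy(qty=7): fills=#5x#4:2@103 #5x#3:5@105; bids=[-] asks=[#3:2@105]
After op 6 [order #6] limit_sell(price=100, qty=2): fills=none; bids=[-] asks=[#6:2@100 #3:2@105]
After op 7 [order #7] market_buy(qty=3): fills=#7x#6:2@100 #7x#3:1@105; bids=[-] asks=[#3:1@105]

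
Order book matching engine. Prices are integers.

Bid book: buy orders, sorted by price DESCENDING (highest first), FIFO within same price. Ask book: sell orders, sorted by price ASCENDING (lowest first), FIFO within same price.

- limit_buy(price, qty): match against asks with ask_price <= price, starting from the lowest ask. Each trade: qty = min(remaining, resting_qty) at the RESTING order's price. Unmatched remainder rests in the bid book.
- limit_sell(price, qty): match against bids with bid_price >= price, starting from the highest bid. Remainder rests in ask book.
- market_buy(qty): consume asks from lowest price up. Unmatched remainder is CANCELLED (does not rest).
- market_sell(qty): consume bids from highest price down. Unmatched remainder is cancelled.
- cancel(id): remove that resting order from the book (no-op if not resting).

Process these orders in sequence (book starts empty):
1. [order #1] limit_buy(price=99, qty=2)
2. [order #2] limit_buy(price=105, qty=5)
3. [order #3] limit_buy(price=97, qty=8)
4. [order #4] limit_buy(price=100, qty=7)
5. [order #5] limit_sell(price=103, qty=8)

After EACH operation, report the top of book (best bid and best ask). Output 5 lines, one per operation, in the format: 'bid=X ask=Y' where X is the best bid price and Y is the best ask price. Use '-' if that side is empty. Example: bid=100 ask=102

Answer: bid=99 ask=-
bid=105 ask=-
bid=105 ask=-
bid=105 ask=-
bid=100 ask=103

Derivation:
After op 1 [order #1] limit_buy(price=99, qty=2): fills=none; bids=[#1:2@99] asks=[-]
After op 2 [order #2] limit_buy(price=105, qty=5): fills=none; bids=[#2:5@105 #1:2@99] asks=[-]
After op 3 [order #3] limit_buy(price=97, qty=8): fills=none; bids=[#2:5@105 #1:2@99 #3:8@97] asks=[-]
After op 4 [order #4] limit_buy(price=100, qty=7): fills=none; bids=[#2:5@105 #4:7@100 #1:2@99 #3:8@97] asks=[-]
After op 5 [order #5] limit_sell(price=103, qty=8): fills=#2x#5:5@105; bids=[#4:7@100 #1:2@99 #3:8@97] asks=[#5:3@103]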